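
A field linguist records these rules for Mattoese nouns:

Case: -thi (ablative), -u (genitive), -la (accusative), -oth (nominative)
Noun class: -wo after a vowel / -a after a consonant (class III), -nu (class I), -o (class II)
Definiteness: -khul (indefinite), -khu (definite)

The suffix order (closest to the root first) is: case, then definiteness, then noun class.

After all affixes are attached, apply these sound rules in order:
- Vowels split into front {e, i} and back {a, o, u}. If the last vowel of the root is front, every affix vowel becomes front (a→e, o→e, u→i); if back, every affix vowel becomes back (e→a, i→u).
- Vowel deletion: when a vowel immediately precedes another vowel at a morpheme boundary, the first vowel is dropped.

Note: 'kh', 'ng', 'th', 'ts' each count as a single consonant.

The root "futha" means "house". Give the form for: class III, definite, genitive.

futhukhuwo

Attach case genitive -u → futhau.
Attach definiteness definite -khu → futhaukhu.
Attach noun class class III -wo (after vowel 'u') → futhaukhuwo.
Vowel harmony: no change.
Apply vowel deletion: futhaukhuwo → futhukhuwo.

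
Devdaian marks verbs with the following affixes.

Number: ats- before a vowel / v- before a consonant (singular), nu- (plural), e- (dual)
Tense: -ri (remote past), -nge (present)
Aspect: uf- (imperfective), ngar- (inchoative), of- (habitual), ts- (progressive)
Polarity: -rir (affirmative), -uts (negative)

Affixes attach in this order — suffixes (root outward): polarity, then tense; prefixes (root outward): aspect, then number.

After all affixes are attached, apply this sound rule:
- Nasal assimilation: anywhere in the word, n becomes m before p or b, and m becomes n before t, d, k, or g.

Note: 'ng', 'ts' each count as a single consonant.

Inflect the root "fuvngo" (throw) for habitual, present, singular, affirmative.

Attach aspect habitual of- → offuvngo.
Attach polarity affirmative -rir → offuvngorir.
Attach tense present -nge → offuvngorirnge.
Attach number singular ats- (before vowel 'o') → atsoffuvngorirnge.
Nasal assimilation: no change.

atsoffuvngorirnge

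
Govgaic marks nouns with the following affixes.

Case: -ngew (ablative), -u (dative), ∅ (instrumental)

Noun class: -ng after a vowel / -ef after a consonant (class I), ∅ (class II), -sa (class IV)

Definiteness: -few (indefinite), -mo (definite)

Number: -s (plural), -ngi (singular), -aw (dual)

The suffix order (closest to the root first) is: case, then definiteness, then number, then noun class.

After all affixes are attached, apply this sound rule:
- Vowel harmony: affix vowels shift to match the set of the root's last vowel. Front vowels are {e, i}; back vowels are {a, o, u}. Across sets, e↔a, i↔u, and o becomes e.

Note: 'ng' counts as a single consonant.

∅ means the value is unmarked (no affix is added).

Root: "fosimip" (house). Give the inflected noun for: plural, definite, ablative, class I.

fosimipngewmesef

Attach case ablative -ngew → fosimipngew.
Attach definiteness definite -mo → fosimipngewmo.
Attach number plural -s → fosimipngewmos.
Attach noun class class I -ef (after consonant 's') → fosimipngewmosef.
Apply vowel harmony: fosimipngewmosef → fosimipngewmesef.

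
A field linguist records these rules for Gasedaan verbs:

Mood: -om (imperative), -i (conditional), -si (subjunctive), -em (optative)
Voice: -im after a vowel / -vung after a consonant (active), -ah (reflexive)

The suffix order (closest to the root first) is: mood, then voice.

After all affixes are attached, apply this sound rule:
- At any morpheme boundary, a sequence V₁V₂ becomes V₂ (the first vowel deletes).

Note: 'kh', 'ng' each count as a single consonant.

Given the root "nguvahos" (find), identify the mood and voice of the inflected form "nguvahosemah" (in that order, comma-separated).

optative, reflexive

Segment: nguvahos-em-ah.
mood: -em → optative.
voice: -ah → reflexive.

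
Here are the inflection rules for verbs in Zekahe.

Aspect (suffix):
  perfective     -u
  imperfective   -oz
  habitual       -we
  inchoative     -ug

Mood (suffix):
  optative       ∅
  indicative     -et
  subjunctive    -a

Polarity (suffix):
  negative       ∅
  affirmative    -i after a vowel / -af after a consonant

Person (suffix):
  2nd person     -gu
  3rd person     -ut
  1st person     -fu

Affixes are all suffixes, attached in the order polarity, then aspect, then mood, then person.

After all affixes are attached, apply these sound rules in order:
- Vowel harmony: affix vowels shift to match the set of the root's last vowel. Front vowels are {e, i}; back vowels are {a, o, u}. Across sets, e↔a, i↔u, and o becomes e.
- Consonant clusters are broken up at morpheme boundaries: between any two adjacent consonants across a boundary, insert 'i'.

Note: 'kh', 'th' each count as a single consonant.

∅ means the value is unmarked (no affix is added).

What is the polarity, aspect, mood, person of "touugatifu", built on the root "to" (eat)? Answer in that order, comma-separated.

affirmative, inchoative, indicative, 1st person

Segment: to-i-ug-et-fu.
polarity: -i/af → affirmative.
aspect: -ug → inchoative.
mood: -et → indicative.
person: -fu → 1st person.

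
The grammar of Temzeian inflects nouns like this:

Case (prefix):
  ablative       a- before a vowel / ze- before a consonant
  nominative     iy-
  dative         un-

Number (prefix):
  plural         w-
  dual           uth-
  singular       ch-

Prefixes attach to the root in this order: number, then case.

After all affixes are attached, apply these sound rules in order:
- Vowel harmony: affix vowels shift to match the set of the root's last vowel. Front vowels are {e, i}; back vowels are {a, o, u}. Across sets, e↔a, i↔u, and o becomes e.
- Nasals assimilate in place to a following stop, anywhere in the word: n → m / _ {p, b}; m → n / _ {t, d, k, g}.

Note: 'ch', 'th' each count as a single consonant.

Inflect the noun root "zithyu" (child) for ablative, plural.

Attach number plural w- → wzithyu.
Attach case ablative ze- (before consonant 'w') → zewzithyu.
Apply vowel harmony: zewzithyu → zawzithyu.
Nasal assimilation: no change.

zawzithyu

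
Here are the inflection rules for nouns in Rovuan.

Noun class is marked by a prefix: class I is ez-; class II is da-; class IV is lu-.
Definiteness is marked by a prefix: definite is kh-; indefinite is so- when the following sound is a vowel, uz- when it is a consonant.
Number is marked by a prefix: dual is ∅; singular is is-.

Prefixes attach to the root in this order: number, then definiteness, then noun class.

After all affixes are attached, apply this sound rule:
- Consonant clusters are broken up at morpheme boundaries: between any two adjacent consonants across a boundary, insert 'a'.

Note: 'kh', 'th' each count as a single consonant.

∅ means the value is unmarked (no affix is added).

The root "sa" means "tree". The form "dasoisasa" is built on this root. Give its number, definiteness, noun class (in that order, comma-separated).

Segment: da-so-is-sa.
number: is- → singular.
definiteness: so/uz- → indefinite.
noun class: da- → class II.

singular, indefinite, class II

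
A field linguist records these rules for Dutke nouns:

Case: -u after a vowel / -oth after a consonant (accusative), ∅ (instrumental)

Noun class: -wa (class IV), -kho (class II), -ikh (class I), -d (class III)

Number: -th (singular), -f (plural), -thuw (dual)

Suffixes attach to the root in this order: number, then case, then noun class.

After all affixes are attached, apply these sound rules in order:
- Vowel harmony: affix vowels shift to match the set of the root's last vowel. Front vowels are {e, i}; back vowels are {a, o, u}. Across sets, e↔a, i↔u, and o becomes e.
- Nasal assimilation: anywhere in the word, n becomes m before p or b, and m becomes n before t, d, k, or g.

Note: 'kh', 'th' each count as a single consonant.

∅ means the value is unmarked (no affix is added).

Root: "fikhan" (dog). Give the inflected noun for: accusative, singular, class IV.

fikhanthothwa

Attach number singular -th → fikhanth.
Attach case accusative -oth (after consonant 'th') → fikhanthoth.
Attach noun class class IV -wa → fikhanthothwa.
Vowel harmony: no change.
Nasal assimilation: no change.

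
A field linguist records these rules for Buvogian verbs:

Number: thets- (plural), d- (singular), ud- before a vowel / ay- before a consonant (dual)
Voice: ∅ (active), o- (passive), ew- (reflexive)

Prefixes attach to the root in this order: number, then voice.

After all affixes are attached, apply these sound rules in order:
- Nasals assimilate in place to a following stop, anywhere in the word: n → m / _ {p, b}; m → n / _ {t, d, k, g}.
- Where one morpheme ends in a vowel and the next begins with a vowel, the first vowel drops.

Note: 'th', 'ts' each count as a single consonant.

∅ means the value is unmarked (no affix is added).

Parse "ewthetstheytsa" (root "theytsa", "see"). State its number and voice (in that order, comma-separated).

Segment: ew-thets-theytsa.
number: thets- → plural.
voice: ew- → reflexive.

plural, reflexive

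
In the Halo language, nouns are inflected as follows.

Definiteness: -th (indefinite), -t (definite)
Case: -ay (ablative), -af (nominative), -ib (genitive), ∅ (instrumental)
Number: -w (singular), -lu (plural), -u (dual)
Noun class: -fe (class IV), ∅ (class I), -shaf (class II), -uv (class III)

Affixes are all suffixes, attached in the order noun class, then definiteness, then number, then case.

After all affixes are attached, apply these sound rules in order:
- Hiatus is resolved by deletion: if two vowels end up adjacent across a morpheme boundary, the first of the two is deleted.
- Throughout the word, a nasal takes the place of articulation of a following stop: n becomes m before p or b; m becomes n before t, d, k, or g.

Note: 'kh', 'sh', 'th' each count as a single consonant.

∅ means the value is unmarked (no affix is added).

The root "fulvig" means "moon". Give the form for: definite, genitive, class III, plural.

fulviguvtlib

Attach noun class class III -uv → fulviguv.
Attach definiteness definite -t → fulviguvt.
Attach number plural -lu → fulviguvtlu.
Attach case genitive -ib → fulviguvtluib.
Apply vowel deletion: fulviguvtluib → fulviguvtlib.
Nasal assimilation: no change.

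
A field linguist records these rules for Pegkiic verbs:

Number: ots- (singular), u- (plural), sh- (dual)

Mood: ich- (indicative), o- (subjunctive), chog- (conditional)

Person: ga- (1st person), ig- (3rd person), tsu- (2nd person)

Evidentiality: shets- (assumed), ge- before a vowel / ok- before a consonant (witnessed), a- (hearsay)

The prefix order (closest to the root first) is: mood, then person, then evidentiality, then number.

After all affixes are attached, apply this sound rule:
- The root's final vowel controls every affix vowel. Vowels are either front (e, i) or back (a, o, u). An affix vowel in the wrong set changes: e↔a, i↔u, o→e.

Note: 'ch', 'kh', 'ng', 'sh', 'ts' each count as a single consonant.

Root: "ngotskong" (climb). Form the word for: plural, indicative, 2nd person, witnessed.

uoktsuuchngotskong

Attach mood indicative ich- → ichngotskong.
Attach person 2nd person tsu- → tsuichngotskong.
Attach evidentiality witnessed ok- (before consonant 'ts') → oktsuichngotskong.
Attach number plural u- → uoktsuichngotskong.
Apply vowel harmony: uoktsuichngotskong → uoktsuuchngotskong.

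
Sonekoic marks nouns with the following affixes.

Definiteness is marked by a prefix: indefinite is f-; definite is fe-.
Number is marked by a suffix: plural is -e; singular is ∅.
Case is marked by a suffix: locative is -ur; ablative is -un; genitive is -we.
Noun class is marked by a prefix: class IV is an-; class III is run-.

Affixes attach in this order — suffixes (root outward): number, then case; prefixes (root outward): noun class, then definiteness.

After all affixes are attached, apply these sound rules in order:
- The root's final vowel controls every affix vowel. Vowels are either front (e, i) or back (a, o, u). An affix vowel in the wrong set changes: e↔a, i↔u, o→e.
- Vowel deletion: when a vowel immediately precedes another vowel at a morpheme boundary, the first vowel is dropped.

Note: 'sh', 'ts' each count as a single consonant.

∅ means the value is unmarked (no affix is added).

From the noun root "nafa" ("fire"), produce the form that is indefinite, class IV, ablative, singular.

Attach noun class class IV an- → annafa.
Attach definiteness indefinite f- → fannafa.
number = singular: zero marking, form stays fannafa.
Attach case ablative -un → fannafaun.
Vowel harmony: no change.
Apply vowel deletion: fannafaun → fannafun.

fannafun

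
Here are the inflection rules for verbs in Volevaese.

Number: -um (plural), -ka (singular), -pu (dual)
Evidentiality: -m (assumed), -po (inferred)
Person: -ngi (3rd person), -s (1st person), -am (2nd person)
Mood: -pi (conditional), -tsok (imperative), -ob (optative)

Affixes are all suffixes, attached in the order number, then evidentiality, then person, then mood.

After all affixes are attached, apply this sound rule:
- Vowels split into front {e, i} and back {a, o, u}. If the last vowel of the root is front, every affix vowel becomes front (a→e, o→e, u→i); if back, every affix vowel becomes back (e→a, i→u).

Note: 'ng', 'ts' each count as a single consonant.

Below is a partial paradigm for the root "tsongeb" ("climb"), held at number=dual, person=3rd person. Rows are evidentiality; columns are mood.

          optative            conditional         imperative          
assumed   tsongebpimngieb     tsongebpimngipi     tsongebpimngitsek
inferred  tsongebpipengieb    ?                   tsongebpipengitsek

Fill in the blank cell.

tsongebpipengipi

Attach number dual -pu → tsongebpu.
Attach evidentiality inferred -po → tsongebpupo.
Attach person 3rd person -ngi → tsongebpupongi.
Attach mood conditional -pi → tsongebpupongipi.
Apply vowel harmony: tsongebpupongipi → tsongebpipengipi.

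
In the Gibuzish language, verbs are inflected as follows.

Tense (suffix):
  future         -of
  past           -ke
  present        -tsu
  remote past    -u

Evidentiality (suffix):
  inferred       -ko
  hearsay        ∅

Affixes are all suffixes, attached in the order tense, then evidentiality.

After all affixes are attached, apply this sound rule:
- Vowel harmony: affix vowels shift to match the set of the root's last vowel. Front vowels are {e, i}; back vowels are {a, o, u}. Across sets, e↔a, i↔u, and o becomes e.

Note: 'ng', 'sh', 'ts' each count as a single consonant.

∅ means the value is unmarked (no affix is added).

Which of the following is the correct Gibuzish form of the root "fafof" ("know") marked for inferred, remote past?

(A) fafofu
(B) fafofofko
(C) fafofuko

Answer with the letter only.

Attach tense remote past -u → fafofu.
Attach evidentiality inferred -ko → fafofuko.
Vowel harmony: no change.
So the correct form is fafofuko, option (C).
(A) fafofu is wrong: it uses hearsay instead of inferred for evidentiality.
(B) fafofofko is wrong: it uses future instead of remote past for tense.

C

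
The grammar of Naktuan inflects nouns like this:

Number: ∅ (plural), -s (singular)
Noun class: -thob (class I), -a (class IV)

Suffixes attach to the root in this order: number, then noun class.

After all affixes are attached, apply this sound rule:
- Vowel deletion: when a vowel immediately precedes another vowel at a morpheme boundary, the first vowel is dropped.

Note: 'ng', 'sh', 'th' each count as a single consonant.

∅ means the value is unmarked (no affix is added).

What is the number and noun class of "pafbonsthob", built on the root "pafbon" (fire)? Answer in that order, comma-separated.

singular, class I

Segment: pafbon-s-thob.
number: -s → singular.
noun class: -thob → class I.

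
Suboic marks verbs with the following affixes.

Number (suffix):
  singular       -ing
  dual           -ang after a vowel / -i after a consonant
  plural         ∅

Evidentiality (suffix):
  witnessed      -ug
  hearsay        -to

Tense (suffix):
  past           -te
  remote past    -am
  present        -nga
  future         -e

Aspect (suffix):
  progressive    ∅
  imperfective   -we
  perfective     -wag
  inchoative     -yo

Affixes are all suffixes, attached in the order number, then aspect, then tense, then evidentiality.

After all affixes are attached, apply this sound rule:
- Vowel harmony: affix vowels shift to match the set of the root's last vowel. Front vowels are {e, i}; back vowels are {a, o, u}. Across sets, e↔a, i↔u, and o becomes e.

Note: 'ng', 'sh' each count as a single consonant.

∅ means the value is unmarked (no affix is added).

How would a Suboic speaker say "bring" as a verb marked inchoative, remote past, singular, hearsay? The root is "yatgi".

Attach number singular -ing → yatgiing.
Attach aspect inchoative -yo → yatgiingyo.
Attach tense remote past -am → yatgiingyoam.
Attach evidentiality hearsay -to → yatgiingyoamto.
Apply vowel harmony: yatgiingyoamto → yatgiingyeemte.

yatgiingyeemte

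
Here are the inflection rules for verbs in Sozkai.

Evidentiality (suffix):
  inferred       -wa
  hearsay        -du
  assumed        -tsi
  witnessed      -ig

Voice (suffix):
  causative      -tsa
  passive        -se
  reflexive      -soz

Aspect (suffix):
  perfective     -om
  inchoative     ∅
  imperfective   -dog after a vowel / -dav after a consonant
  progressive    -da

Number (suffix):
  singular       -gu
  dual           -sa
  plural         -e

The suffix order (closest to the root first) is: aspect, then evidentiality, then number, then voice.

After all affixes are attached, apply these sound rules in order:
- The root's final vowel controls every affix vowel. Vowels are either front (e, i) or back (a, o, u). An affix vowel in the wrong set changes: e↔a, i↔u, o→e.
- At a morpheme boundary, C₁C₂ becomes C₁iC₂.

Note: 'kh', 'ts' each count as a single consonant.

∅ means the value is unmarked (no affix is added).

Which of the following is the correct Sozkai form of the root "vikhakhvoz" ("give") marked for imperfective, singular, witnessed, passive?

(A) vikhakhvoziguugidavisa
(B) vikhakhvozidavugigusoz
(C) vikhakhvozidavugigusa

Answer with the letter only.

Attach aspect imperfective -dav (after consonant 'z') → vikhakhvozdav.
Attach evidentiality witnessed -ig → vikhakhvozdavig.
Attach number singular -gu → vikhakhvozdaviggu.
Attach voice passive -se → vikhakhvozdavigguse.
Apply vowel harmony: vikhakhvozdavigguse → vikhakhvozdavuggusa.
Apply epenthesis: vikhakhvozdavuggusa → vikhakhvozidavugigusa.
So the correct form is vikhakhvozidavugigusa, option (C).
(B) vikhakhvozidavugigusoz is wrong: it uses reflexive instead of passive for voice.
(A) vikhakhvoziguugidavisa is wrong: it has the affixes in the wrong order.

C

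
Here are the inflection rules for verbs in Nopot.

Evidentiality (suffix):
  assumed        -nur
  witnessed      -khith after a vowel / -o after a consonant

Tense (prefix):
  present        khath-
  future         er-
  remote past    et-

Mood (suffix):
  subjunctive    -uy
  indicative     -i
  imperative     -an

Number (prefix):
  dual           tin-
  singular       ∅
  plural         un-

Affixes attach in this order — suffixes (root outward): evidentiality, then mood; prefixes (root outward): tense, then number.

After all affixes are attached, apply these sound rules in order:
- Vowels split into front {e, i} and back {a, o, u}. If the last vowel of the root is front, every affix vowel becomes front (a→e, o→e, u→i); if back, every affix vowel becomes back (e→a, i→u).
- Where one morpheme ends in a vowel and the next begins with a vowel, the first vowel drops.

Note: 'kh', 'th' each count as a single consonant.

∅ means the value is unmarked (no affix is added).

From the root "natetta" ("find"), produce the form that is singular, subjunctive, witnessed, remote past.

Attach evidentiality witnessed -khith (after vowel 'a') → natettakhith.
Attach tense remote past et- → etnatettakhith.
Attach mood subjunctive -uy → etnatettakhithuy.
number = singular: zero marking, form stays etnatettakhithuy.
Apply vowel harmony: etnatettakhithuy → atnatettakhuthuy.
Vowel deletion: no change.

atnatettakhuthuy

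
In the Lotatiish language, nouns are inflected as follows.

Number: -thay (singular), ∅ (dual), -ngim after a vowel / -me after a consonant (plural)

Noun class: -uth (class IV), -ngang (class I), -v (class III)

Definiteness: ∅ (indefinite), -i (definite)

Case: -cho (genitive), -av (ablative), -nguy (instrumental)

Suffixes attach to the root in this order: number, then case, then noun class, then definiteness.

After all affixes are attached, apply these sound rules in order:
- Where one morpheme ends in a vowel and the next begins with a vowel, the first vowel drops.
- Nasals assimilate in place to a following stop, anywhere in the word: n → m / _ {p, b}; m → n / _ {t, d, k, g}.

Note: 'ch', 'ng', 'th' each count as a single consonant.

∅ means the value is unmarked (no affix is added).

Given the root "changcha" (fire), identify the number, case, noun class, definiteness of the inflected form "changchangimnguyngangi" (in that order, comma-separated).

plural, instrumental, class I, definite

Segment: changcha-ngim-nguy-ngang-i.
number: -ngim/me → plural.
case: -nguy → instrumental.
noun class: -ngang → class I.
definiteness: -i → definite.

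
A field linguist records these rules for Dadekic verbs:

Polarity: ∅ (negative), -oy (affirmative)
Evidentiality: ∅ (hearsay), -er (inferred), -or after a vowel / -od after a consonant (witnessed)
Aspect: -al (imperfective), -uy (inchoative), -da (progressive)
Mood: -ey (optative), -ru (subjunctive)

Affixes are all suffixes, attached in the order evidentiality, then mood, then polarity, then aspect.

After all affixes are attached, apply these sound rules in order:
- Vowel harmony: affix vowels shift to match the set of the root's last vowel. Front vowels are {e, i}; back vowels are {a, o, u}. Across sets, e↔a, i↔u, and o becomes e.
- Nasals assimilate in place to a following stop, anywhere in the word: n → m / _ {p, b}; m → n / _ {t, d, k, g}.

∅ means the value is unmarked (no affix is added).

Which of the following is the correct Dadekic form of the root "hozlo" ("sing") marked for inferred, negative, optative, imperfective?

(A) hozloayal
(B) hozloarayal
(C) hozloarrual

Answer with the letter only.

Attach evidentiality inferred -er → hozloer.
Attach mood optative -ey → hozloerey.
polarity = negative: zero marking, form stays hozloerey.
Attach aspect imperfective -al → hozloereyal.
Apply vowel harmony: hozloereyal → hozloarayal.
Nasal assimilation: no change.
So the correct form is hozloarayal, option (B).
(C) hozloarrual is wrong: it uses subjunctive instead of optative for mood.
(A) hozloayal is wrong: it uses hearsay instead of inferred for evidentiality.

B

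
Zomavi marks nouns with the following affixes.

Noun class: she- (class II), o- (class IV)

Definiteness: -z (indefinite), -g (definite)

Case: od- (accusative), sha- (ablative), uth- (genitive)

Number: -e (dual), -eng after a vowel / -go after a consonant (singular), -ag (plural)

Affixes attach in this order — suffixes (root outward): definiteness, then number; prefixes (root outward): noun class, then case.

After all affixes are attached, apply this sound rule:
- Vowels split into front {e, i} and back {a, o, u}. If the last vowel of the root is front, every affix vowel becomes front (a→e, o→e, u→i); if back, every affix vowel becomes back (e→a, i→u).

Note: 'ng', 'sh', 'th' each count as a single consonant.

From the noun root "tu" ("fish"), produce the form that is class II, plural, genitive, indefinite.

uthshatuzag

Attach noun class class II she- → shetu.
Attach case genitive uth- → uthshetu.
Attach definiteness indefinite -z → uthshetuz.
Attach number plural -ag → uthshetuzag.
Apply vowel harmony: uthshetuzag → uthshatuzag.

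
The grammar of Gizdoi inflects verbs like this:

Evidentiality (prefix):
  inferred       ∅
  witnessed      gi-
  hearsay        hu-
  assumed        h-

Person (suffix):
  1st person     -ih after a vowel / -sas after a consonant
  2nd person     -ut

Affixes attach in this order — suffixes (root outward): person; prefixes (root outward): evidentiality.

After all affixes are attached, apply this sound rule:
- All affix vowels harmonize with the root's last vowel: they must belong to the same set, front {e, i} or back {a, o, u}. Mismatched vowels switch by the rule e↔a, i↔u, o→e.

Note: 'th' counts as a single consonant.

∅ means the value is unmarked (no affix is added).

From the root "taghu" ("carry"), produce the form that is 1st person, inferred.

taghuuh

evidentiality = inferred: zero marking, form stays taghu.
Attach person 1st person -ih (after vowel 'u') → taghuih.
Apply vowel harmony: taghuih → taghuuh.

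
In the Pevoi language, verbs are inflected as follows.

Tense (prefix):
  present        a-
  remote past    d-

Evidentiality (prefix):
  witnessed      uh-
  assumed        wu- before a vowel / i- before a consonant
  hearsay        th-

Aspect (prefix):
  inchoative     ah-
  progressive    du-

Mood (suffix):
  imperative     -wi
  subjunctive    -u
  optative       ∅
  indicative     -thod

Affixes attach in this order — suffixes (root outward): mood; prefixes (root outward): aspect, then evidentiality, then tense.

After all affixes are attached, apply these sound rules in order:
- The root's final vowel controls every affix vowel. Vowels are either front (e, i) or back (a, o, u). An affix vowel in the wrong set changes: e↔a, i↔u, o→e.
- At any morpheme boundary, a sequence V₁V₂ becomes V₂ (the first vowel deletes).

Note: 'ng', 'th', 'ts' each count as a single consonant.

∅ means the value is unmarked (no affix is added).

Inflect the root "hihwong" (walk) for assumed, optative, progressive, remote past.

duduhihwong

mood = optative: zero marking, form stays hihwong.
Attach aspect progressive du- → duhihwong.
Attach evidentiality assumed i- (before consonant 'd') → iduhihwong.
Attach tense remote past d- → diduhihwong.
Apply vowel harmony: diduhihwong → duduhihwong.
Vowel deletion: no change.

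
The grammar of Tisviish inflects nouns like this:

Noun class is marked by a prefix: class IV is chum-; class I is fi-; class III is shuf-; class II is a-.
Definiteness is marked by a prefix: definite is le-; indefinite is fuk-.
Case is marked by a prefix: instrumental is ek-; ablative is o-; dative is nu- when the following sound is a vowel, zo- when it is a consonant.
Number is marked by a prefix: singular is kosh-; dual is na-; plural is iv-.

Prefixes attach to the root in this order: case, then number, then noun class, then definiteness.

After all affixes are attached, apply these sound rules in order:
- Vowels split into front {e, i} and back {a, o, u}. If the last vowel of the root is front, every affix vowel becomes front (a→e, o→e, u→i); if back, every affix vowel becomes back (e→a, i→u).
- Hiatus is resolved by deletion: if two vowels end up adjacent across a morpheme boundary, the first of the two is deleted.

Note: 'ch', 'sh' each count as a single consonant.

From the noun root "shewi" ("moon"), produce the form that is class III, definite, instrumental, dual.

Attach case instrumental ek- → ekshewi.
Attach number dual na- → naekshewi.
Attach noun class class III shuf- → shufnaekshewi.
Attach definiteness definite le- → leshufnaekshewi.
Apply vowel harmony: leshufnaekshewi → leshifneekshewi.
Apply vowel deletion: leshifneekshewi → leshifnekshewi.

leshifnekshewi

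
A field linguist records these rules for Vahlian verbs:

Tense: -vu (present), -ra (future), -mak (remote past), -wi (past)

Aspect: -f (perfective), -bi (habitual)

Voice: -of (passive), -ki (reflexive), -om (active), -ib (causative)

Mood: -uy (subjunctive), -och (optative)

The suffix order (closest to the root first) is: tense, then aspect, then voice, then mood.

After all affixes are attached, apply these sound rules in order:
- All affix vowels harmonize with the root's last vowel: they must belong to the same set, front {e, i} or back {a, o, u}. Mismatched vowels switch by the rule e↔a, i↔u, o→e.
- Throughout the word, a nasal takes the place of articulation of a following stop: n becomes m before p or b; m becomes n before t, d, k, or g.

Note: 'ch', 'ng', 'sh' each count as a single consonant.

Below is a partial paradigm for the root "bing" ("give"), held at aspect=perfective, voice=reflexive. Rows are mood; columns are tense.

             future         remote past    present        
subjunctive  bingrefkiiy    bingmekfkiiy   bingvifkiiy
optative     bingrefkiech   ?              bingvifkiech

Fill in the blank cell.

bingmekfkiech

Attach tense remote past -mak → bingmak.
Attach aspect perfective -f → bingmakf.
Attach voice reflexive -ki → bingmakfki.
Attach mood optative -och → bingmakfkioch.
Apply vowel harmony: bingmakfkioch → bingmekfkiech.
Nasal assimilation: no change.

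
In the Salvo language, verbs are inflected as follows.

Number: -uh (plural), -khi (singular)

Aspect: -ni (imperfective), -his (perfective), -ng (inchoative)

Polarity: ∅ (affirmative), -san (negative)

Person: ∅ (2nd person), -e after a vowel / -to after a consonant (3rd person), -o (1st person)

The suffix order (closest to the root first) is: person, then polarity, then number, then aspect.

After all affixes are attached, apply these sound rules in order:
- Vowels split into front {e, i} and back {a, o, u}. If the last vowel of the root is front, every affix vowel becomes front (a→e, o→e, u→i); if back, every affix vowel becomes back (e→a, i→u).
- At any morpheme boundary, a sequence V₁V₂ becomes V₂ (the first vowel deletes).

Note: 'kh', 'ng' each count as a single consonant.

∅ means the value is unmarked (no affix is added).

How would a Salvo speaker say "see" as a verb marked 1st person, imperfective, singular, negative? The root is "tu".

tosankhunu

Attach person 1st person -o → tuo.
Attach polarity negative -san → tuosan.
Attach number singular -khi → tuosankhi.
Attach aspect imperfective -ni → tuosankhini.
Apply vowel harmony: tuosankhini → tuosankhunu.
Apply vowel deletion: tuosankhunu → tosankhunu.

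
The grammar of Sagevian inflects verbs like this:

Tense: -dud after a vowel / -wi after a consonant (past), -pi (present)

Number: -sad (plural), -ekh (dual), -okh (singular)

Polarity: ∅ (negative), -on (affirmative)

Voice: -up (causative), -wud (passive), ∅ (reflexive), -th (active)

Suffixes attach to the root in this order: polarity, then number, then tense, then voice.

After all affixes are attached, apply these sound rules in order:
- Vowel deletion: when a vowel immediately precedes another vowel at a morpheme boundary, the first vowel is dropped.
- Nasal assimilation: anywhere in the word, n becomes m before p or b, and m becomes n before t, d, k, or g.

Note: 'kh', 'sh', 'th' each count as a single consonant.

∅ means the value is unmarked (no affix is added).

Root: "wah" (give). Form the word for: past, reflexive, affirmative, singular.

wahonokhwi

Attach polarity affirmative -on → wahon.
Attach number singular -okh → wahonokh.
Attach tense past -wi (after consonant 'kh') → wahonokhwi.
voice = reflexive: zero marking, form stays wahonokhwi.
Vowel deletion: no change.
Nasal assimilation: no change.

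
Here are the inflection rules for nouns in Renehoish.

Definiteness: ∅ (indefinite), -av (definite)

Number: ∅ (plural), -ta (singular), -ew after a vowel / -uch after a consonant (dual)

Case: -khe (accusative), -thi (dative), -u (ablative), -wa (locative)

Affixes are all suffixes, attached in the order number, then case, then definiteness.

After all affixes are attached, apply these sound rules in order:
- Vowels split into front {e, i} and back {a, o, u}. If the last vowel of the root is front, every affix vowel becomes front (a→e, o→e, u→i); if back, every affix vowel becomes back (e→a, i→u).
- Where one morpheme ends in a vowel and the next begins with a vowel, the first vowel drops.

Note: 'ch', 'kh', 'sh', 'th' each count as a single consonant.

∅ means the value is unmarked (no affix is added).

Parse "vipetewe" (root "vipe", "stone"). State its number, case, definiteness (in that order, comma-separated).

Segment: vipe-ta-wa.
number: -ta → singular.
case: -wa → locative.
definiteness: ∅ → indefinite.

singular, locative, indefinite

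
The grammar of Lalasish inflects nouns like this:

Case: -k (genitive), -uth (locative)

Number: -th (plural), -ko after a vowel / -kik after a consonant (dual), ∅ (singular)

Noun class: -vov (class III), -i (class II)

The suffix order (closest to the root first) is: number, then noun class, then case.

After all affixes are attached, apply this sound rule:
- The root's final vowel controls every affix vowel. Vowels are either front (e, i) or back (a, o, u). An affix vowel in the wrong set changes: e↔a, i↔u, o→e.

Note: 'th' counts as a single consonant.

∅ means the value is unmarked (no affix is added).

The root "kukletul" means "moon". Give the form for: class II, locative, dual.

Attach number dual -kik (after consonant 'l') → kukletulkik.
Attach noun class class II -i → kukletulkiki.
Attach case locative -uth → kukletulkikiuth.
Apply vowel harmony: kukletulkikiuth → kukletulkukuuth.

kukletulkukuuth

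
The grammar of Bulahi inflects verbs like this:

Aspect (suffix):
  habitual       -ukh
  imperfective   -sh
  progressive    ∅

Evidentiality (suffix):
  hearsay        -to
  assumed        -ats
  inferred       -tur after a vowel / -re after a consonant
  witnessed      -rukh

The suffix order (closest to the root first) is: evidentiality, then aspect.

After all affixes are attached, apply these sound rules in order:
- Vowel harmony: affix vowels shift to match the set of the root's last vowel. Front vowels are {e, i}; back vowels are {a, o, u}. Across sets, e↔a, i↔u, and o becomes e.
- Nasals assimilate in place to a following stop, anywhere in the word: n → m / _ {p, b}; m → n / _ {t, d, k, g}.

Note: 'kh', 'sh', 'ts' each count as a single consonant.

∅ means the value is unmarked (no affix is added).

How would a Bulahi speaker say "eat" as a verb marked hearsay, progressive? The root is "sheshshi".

sheshshite

Attach evidentiality hearsay -to → sheshshito.
aspect = progressive: zero marking, form stays sheshshito.
Apply vowel harmony: sheshshito → sheshshite.
Nasal assimilation: no change.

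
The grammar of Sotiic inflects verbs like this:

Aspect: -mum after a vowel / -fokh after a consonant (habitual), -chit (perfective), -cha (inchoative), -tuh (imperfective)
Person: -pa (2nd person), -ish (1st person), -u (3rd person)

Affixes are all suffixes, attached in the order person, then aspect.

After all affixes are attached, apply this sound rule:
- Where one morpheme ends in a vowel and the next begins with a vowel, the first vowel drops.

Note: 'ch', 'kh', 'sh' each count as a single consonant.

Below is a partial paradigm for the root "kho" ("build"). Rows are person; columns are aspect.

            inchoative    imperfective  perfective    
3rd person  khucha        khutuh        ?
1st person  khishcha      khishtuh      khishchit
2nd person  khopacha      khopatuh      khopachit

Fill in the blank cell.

Attach person 3rd person -u → khou.
Attach aspect perfective -chit → khouchit.
Apply vowel deletion: khouchit → khuchit.

khuchit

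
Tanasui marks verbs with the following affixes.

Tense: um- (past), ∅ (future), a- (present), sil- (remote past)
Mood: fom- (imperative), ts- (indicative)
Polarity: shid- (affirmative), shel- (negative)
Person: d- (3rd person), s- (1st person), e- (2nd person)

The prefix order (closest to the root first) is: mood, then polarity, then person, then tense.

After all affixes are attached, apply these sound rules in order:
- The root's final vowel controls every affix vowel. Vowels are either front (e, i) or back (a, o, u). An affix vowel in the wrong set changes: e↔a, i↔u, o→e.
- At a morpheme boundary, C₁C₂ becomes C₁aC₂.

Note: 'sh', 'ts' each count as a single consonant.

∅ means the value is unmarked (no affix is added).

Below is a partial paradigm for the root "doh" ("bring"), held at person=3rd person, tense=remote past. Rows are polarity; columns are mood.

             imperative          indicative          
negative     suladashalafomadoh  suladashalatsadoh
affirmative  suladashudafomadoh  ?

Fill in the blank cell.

suladashudatsadoh

Attach mood indicative ts- → tsdoh.
Attach polarity affirmative shid- → shidtsdoh.
Attach person 3rd person d- → dshidtsdoh.
Attach tense remote past sil- → sildshidtsdoh.
Apply vowel harmony: sildshidtsdoh → suldshudtsdoh.
Apply epenthesis: suldshudtsdoh → suladashudatsadoh.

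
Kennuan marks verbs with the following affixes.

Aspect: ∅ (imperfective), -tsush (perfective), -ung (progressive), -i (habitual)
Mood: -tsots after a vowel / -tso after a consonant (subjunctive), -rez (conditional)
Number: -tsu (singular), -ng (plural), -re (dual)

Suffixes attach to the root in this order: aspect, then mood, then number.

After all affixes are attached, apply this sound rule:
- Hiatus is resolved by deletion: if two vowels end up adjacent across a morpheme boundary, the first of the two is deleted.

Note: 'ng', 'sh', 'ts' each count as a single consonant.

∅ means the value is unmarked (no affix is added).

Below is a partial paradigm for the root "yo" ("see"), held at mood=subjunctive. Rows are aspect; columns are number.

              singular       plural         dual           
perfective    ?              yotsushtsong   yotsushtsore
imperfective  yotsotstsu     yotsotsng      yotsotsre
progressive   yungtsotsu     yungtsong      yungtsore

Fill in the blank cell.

yotsushtsotsu

Attach aspect perfective -tsush → yotsush.
Attach mood subjunctive -tso (after consonant 'sh') → yotsushtso.
Attach number singular -tsu → yotsushtsotsu.
Vowel deletion: no change.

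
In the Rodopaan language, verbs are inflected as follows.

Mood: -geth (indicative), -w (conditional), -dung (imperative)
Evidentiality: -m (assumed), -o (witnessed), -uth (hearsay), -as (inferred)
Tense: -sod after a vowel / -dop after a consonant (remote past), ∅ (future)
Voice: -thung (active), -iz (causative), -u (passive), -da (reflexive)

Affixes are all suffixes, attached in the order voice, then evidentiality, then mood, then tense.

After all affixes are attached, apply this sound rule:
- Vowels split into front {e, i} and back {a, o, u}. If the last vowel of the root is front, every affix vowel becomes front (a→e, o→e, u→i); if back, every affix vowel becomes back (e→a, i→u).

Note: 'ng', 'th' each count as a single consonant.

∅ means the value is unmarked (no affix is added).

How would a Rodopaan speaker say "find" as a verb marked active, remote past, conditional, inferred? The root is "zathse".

Attach voice active -thung → zathsethung.
Attach evidentiality inferred -as → zathsethungas.
Attach mood conditional -w → zathsethungasw.
Attach tense remote past -dop (after consonant 'w') → zathsethungaswdop.
Apply vowel harmony: zathsethungaswdop → zathsethingeswdep.

zathsethingeswdep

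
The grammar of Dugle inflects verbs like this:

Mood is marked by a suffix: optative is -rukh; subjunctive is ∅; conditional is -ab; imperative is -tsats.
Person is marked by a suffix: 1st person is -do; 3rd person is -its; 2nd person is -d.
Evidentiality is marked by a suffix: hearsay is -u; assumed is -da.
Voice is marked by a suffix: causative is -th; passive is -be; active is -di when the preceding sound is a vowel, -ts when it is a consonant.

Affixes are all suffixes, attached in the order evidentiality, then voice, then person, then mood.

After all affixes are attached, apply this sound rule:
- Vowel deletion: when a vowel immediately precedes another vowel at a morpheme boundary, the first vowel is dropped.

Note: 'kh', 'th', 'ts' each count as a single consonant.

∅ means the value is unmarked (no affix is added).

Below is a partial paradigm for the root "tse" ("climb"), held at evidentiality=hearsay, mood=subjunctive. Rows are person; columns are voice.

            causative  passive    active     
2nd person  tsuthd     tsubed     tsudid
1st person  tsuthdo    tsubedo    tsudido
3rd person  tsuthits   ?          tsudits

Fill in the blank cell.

tsubits

Attach evidentiality hearsay -u → tseu.
Attach voice passive -be → tseube.
Attach person 3rd person -its → tseubeits.
mood = subjunctive: zero marking, form stays tseubeits.
Apply vowel deletion: tseubeits → tsubits.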